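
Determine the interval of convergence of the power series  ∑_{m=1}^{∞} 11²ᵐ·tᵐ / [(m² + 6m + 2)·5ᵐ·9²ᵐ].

[-405/121, 405/121]

The ratio of consecutive coefficients is [(m² + 6m + 2)/((m+1)² + 6(m+1) + 2)] · 121/(5·81) → 121/405.
The series converges when 121/405 · |t| < 1, giving R = 405/121.
When t = 405/121, the series is dominated by a constant times Σ 1/m², which converges (p = 2 > 1).
Endpoint t = -405/121: absolute convergence follows by limit comparison with Σ 1/m².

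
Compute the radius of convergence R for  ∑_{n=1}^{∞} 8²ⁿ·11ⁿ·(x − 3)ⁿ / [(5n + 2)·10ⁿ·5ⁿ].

R = 25/352

By the ratio test, |a_{n+1}/a_n| = [(5n + 2)/(5(n+1) + 2)] · 64·11/(10·5) → 352/25.
The series converges when 352/25 · |x − 3| < 1, giving R = 25/352.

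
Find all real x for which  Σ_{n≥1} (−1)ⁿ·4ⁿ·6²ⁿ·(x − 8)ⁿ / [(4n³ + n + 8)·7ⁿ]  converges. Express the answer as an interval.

By the ratio test, |a_{n+1}/a_n| = [(4n³ + n + 8)/(4(n+1)³ + (n+1) + 8)] · 4·36/7 → 144/7.
The series converges when 144/7 · |x − 8| < 1, giving R = 7/144.
Check x = 1159/144: the terms are on the order of 1/n³, so the series converges absolutely by comparison with the p-series (p = 3 > 1).
At x = 1145/144: the series is dominated by a constant times Σ 1/n³, which converges (p = 3 > 1).

[1145/144, 1159/144]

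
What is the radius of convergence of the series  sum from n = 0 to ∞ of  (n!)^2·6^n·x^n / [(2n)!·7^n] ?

R = 14/3

Apply the ratio test: |a_{n+1}| / |a_n| = (n+1)²/[(2n+1)·(2n+2)] · 6/7, which tends to 3/14 as n → ∞.
Thus R = 1/(3/14) = 14/3.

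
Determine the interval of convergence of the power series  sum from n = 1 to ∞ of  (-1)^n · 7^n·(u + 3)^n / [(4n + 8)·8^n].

(-29/7, -13/7]

By the ratio test, |a_{n+1}/a_n| = [(4n + 8)/(4(n+1) + 8)] · 7/8 → 7/8.
Hence the series converges for |u + 3| < 1/(7/8) = 8/7, so the radius of convergence is 8/7.
Check u = -13/7: an alternating series whose terms decrease to 0 in absolute value, so it converges by the Leibniz criterion.
Endpoint u = -29/7: comparison with the harmonic series Σ 1/n shows the series diverges.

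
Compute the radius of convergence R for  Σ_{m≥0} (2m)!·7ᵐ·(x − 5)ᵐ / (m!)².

R = 1/28

Ratio test: |a_{m+1}/a_m| = (2m+1)·(2m+2)/(m+1)² · 7 → 28 as m → ∞.
The series converges when 28 · |x − 5| < 1, giving R = 1/28.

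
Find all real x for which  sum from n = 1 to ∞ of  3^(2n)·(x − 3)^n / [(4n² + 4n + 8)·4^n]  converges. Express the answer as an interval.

Ratio test: |a_{n+1}/a_n| = [(4n² + 4n + 8)/(4(n+1)² + 4(n+1) + 8)] · 9/4 → 9/4 as n → ∞.
Convergence for |x − 3| · 9/4 < 1, i.e. |x − 3| < 4/9. So R = 4/9.
Endpoint x = 31/9: the terms are on the order of 1/n², so the series converges absolutely by comparison with the p-series (p = 2 > 1).
Check x = 23/9: the series is dominated by a constant times Σ 1/n², which converges (p = 2 > 1).

[23/9, 31/9]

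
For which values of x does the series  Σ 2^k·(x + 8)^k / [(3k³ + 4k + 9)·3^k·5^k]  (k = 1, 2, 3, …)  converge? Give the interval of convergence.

[-31/2, -1/2]

Ratio test: |a_{k+1}/a_k| = [(3k³ + 4k + 9)/(3(k+1)³ + 4(k+1) + 9)] · 2/(3·5) → 2/15 as k → ∞.
The series converges when 2/15 · |x + 8| < 1, giving R = 15/2.
At x = -1/2: absolute convergence follows by limit comparison with Σ 1/k³.
Check x = -31/2: the terms are on the order of 1/k³, so the series converges absolutely by comparison with the p-series (p = 3 > 1).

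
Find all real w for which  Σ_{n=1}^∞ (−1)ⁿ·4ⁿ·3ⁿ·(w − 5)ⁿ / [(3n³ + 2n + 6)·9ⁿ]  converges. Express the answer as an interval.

Ratio test: |a_{n+1}/a_n| = [(3n³ + 2n + 6)/(3(n+1)³ + 2(n+1) + 6)] · 4·3/9 → 4/3 as n → ∞.
Thus R = 1/(4/3) = 3/4.
Check w = 23/4: the series is dominated by a constant times Σ 1/n³, which converges (p = 3 > 1).
Check w = 17/4: the terms are on the order of 1/n³, so the series converges absolutely by comparison with the p-series (p = 3 > 1).

[17/4, 23/4]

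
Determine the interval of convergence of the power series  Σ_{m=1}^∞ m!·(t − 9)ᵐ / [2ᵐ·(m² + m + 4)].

{9}

The ratio of consecutive coefficients is (m+1) · 1/2 · (m² + m + 4)/((m+1)² + (m+1) + 4) → ∞.
Since the ratio → ∞, the series diverges for every t ≠ 9, and R = 0.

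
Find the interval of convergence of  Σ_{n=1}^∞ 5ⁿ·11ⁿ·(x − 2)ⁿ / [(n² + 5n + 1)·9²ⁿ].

[29/55, 191/55]

Apply the ratio test: |a_{n+1}| / |a_n| = [(n² + 5n + 1)/((n+1)² + 5(n+1) + 1)] · 5·11/81, which tends to 55/81 as n → ∞.
Convergence for |x − 2| · 55/81 < 1, i.e. |x − 2| < 81/55. So R = 81/55.
When x = 191/55, the series is dominated by a constant times Σ 1/n², which converges (p = 2 > 1).
Endpoint x = 29/55: the series is dominated by a constant times Σ 1/n², which converges (p = 2 > 1).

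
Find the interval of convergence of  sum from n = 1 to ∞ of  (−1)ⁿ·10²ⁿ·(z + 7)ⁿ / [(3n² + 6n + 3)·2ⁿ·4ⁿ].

[-177/25, -173/25]

Ratio test: |a_{n+1}/a_n| = [(3n² + 6n + 3)/(3(n+1)² + 6(n+1) + 3)] · 100/(2·4) → 25/2 as n → ∞.
Thus R = 1/(25/2) = 2/25.
When z = -173/25, absolute convergence follows by limit comparison with Σ 1/n².
Check z = -177/25: absolute convergence follows by limit comparison with Σ 1/n².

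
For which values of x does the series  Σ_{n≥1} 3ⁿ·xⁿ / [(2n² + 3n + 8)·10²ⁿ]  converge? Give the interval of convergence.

[-100/3, 100/3]

Ratio test: |a_{n+1}/a_n| = [(2n² + 3n + 8)/(2(n+1)² + 3(n+1) + 8)] · 3/100 → 3/100 as n → ∞.
The series converges when 3/100 · |x| < 1, giving R = 100/3.
Endpoint x = 100/3: the series is dominated by a constant times Σ 1/n², which converges (p = 2 > 1).
Check x = -100/3: absolute convergence follows by limit comparison with Σ 1/n².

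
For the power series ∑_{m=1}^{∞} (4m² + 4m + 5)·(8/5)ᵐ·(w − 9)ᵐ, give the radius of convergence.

R = 5/8

Ratio test: |a_{m+1}/a_m| = [(4(m+1)² + 4(m+1) + 5)/(4m² + 4m + 5)] · 8/5 → 8/5 as m → ∞.
The series converges when 8/5 · |w − 9| < 1, giving R = 5/8.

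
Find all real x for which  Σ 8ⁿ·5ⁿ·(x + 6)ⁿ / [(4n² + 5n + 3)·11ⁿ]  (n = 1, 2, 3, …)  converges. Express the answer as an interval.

The ratio of consecutive coefficients is [(4n² + 5n + 3)/(4(n+1)² + 5(n+1) + 3)] · 8·5/11 → 40/11.
Convergence for |x + 6| · 40/11 < 1, i.e. |x + 6| < 11/40. So R = 11/40.
When x = -229/40, the terms are on the order of 1/n², so the series converges absolutely by comparison with the p-series (p = 2 > 1).
Check x = -251/40: the terms are on the order of 1/n², so the series converges absolutely by comparison with the p-series (p = 2 > 1).

[-251/40, -229/40]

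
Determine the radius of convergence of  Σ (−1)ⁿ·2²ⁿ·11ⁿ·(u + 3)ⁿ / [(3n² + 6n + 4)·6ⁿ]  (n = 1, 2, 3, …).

R = 3/22

Ratio test: |a_{n+1}/a_n| = [(3n² + 6n + 4)/(3(n+1)² + 6(n+1) + 4)] · 4·11/6 → 22/3 as n → ∞.
Thus R = 1/(22/3) = 3/22.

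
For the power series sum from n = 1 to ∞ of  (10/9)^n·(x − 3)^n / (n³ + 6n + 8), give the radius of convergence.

The ratio of consecutive coefficients is [(n³ + 6n + 8)/((n+1)³ + 6(n+1) + 8)] · 10/9 → 10/9.
Thus R = 1/(10/9) = 9/10.

R = 9/10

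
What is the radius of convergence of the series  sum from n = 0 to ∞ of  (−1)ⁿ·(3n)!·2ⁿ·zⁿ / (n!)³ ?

R = 1/54

The ratio of consecutive coefficients is (3n+1)·(3n+2)·(3n+3)/(n+1)³ · 2 → 54.
Thus R = 1/(54) = 1/54.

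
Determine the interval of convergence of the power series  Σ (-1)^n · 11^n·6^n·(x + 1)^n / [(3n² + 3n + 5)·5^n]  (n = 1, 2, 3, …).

[-71/66, -61/66]

Ratio test: |a_{n+1}/a_n| = [(3n² + 3n + 5)/(3(n+1)² + 3(n+1) + 5)] · 11·6/5 → 66/5 as n → ∞.
Thus R = 1/(66/5) = 5/66.
Check x = -61/66: the terms are on the order of 1/n², so the series converges absolutely by comparison with the p-series (p = 2 > 1).
At x = -71/66: absolute convergence follows by limit comparison with Σ 1/n².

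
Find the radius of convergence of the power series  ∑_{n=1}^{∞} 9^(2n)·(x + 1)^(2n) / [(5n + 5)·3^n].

R = √3/9

By the ratio test, |a_{n+1}/a_n| = [(5n + 5)/(5(n+1) + 5)] · 81/3 → 27.
Successive powers of (x + 1) differ by 2, so the series converges when |x + 1|² · 27 < 1, i.e. |x + 1| < √(1/27). So R = √3/9.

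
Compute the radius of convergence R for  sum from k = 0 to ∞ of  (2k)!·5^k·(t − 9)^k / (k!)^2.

R = 1/20

The ratio of consecutive coefficients is (2k+1)·(2k+2)/(k+1)² · 5 → 20.
Thus R = 1/(20) = 1/20.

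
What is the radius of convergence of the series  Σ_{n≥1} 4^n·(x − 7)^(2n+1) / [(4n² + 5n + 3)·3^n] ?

R = √3/2

By the ratio test, |a_{n+1}/a_n| = [(4n² + 5n + 3)/(4(n+1)² + 5(n+1) + 3)] · 4/3 → 4/3.
Successive powers of (x − 7) differ by 2, so the series converges when |x − 7|² · 4/3 < 1, i.e. |x − 7| < √(3/4). So R = √3/2.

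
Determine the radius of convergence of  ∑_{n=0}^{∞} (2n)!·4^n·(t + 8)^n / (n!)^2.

R = 1/16

By the ratio test, |a_{n+1}/a_n| = (2n+1)·(2n+2)/(n+1)² · 4 → 16.
The series converges when 16 · |t + 8| < 1, giving R = 1/16.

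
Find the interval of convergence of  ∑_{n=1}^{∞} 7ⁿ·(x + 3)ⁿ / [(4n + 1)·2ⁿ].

By the ratio test, |a_{n+1}/a_n| = [(4n + 1)/(4(n+1) + 1)] · 7/2 → 7/2.
Hence the series converges for |x + 3| < 1/(7/2) = 2/7, so the radius of convergence is 2/7.
Check x = -19/7: the terms behave like c/n; limit comparison with the harmonic series gives divergence.
Endpoint x = -23/7: an alternating series whose terms decrease to 0 in absolute value, so it converges by the Leibniz criterion.

[-23/7, -19/7)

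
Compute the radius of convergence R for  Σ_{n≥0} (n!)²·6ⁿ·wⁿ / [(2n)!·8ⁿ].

The ratio of consecutive coefficients is (n+1)²/[(2n+1)·(2n+2)] · 6/8 → 3/16.
Hence the series converges for |w| < 1/(3/16) = 16/3, so the radius of convergence is 16/3.

R = 16/3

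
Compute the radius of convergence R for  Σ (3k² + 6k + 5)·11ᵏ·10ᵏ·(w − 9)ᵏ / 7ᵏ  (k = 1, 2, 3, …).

The ratio of consecutive coefficients is [(3(k+1)² + 6(k+1) + 5)/(3k² + 6k + 5)] · 11·10/7 → 110/7.
Hence the series converges for |w − 9| < 1/(110/7) = 7/110, so the radius of convergence is 7/110.

R = 7/110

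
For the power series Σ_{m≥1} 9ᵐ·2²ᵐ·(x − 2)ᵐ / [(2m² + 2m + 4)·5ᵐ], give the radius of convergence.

The ratio of consecutive coefficients is [(2m² + 2m + 4)/(2(m+1)² + 2(m+1) + 4)] · 9·4/5 → 36/5.
The series converges when 36/5 · |x − 2| < 1, giving R = 5/36.

R = 5/36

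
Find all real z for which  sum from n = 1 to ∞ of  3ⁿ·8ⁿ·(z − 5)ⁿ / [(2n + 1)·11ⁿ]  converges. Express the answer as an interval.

Ratio test: |a_{n+1}/a_n| = [(2n + 1)/(2(n+1) + 1)] · 3·8/11 → 24/11 as n → ∞.
The series converges when 24/11 · |z − 5| < 1, giving R = 11/24.
Endpoint z = 131/24: comparison with the harmonic series Σ 1/n shows the series diverges.
Endpoint z = 109/24: an alternating series whose terms decrease to 0 in absolute value, so it converges by the Leibniz criterion.

[109/24, 131/24)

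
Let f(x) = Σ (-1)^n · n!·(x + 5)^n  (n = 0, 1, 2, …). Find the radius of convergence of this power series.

By the ratio test, |a_{n+1}/a_n| = (n+1) → ∞.
The terms grow without bound for any (x + 5) ≠ 0, so R = 0 (convergence only at x = -5).

R = 0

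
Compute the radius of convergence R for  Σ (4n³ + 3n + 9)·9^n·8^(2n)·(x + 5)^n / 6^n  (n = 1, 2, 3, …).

Ratio test: |a_{n+1}/a_n| = [(4(n+1)³ + 3(n+1) + 9)/(4n³ + 3n + 9)] · 9·64/6 → 96 as n → ∞.
Convergence for |x + 5| · 96 < 1, i.e. |x + 5| < 1/96. So R = 1/96.

R = 1/96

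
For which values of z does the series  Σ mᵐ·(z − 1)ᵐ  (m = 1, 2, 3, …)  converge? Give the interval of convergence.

{1}

Root test: |a_m|^(1/m) = m → ∞.
The root grows without bound, so R = 0 (convergence only at z = 1).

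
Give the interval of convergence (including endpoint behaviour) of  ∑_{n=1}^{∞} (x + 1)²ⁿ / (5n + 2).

The ratio of consecutive coefficients is (5n + 2)/(5(n+1) + 2) → 1.
Since the exponent of (x + 1) increases by 2 each term, convergence requires |x + 1|² < 1, hence R = 1.
Endpoint x = 0: the terms behave like c/n; limit comparison with the harmonic series gives divergence.
Check x = -2: the terms behave like c/n; limit comparison with the harmonic series gives divergence.

(-2, 0)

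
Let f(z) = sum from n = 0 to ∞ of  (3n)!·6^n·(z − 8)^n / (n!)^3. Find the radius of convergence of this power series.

R = 1/162

By the ratio test, |a_{n+1}/a_n| = (3n+1)·(3n+2)·(3n+3)/(n+1)³ · 6 → 162.
Hence the series converges for |z − 8| < 1/(162) = 1/162, so the radius of convergence is 1/162.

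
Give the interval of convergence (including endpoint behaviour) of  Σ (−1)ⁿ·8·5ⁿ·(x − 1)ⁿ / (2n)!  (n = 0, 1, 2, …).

(−∞, ∞)

Apply the ratio test: |a_{n+1}| / |a_n| = 8/8 · 5 · 1/[(2n+1)·(2n+2)], which tends to 0 as n → ∞.
The ratio tends to 0 regardless of x, hence R = ∞.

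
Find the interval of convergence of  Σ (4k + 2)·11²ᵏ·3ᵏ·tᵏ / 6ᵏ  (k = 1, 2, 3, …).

The ratio of consecutive coefficients is [(4(k+1) + 2)/(4k + 2)] · 121·3/6 → 121/2.
Convergence for |t| · 121/2 < 1, i.e. |t| < 2/121. So R = 2/121.
Endpoint t = 2/121: the terms have absolute value of order k, which does not tend to 0, so the series diverges by the divergence test.
Check t = -2/121: the terms have absolute value of order k, which does not tend to 0, so the series diverges by the divergence test.

(-2/121, 2/121)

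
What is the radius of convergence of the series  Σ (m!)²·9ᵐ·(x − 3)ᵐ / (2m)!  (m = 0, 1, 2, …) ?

R = 4/9

Ratio test: |a_{m+1}/a_m| = (m+1)²/[(2m+1)·(2m+2)] · 9 → 9/4 as m → ∞.
Thus R = 1/(9/4) = 4/9.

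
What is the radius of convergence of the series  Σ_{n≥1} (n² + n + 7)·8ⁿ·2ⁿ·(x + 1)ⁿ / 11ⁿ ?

R = 11/16

The ratio of consecutive coefficients is [((n+1)² + (n+1) + 7)/(n² + n + 7)] · 8·2/11 → 16/11.
The series converges when 16/11 · |x + 1| < 1, giving R = 11/16.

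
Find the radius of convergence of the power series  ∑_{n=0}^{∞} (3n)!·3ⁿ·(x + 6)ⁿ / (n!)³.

R = 1/81

The ratio of consecutive coefficients is (3n+1)·(3n+2)·(3n+3)/(n+1)³ · 3 → 81.
Hence the series converges for |x + 6| < 1/(81) = 1/81, so the radius of convergence is 1/81.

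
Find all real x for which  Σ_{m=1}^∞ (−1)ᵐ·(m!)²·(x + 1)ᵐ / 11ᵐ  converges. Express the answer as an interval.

{-1}

By the ratio test, |a_{m+1}/a_m| = (m+1)² · 1/11 → ∞.
The ratio grows without bound, so the series diverges whenever (x + 1) ≠ 0; it converges only at x = -1. R = 0.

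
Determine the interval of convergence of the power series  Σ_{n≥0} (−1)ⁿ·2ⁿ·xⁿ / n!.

(−∞, ∞)

Ratio test: |a_{n+1}/a_n| = 2 · 1/(n+1) → 0 as n → ∞.
The ratio tends to 0 regardless of x, hence R = ∞.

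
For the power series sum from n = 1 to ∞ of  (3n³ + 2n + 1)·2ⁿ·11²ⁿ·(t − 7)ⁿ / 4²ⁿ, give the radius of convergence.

Apply the ratio test: |a_{n+1}| / |a_n| = [(3(n+1)³ + 2(n+1) + 1)/(3n³ + 2n + 1)] · 2·121/16, which tends to 121/8 as n → ∞.
The series converges when 121/8 · |t − 7| < 1, giving R = 8/121.

R = 8/121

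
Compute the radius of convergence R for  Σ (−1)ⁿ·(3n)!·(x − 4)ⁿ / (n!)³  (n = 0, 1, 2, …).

The ratio of consecutive coefficients is (3n+1)·(3n+2)·(3n+3)/(n+1)³ → 27.
Convergence for |x − 4| · 27 < 1, i.e. |x − 4| < 1/27. So R = 1/27.

R = 1/27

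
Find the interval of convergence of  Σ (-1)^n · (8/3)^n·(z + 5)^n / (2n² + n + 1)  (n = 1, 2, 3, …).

The ratio of consecutive coefficients is [(2n² + n + 1)/(2(n+1)² + (n+1) + 1)] · 8/3 → 8/3.
Convergence for |z + 5| · 8/3 < 1, i.e. |z + 5| < 3/8. So R = 3/8.
Check z = -37/8: the series is dominated by a constant times Σ 1/n², which converges (p = 2 > 1).
At z = -43/8: absolute convergence follows by limit comparison with Σ 1/n².

[-43/8, -37/8]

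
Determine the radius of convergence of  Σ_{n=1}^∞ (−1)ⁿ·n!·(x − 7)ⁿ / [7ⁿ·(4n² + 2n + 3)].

R = 0

By the ratio test, |a_{n+1}/a_n| = (n+1) · 1/7 · (4n² + 2n + 3)/(4(n+1)² + 2(n+1) + 3) → ∞.
The terms grow without bound for any (x − 7) ≠ 0, so R = 0 (convergence only at x = 7).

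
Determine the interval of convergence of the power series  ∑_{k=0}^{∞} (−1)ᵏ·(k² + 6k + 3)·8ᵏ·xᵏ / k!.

The ratio of consecutive coefficients is ((k+1)² + 6(k+1) + 3)/(k² + 6k + 3) · 8 · 1/(k+1) → 0.
The limit is 0, so the series converges for all x; R = ∞.

(−∞, ∞)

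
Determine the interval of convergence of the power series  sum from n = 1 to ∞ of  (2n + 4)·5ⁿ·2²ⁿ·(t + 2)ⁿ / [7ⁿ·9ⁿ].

(-103/20, 23/20)

By the ratio test, |a_{n+1}/a_n| = [(2(n+1) + 4)/(2n + 4)] · 5·4/(7·9) → 20/63.
Thus R = 1/(20/63) = 63/20.
Endpoint t = 23/20: the terms do not tend to 0, so the series diverges.
At t = -103/20: the n-th term does not approach 0; divergence by the term test.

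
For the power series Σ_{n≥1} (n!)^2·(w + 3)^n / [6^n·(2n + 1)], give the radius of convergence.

By the ratio test, |a_{n+1}/a_n| = (n+1)² · 1/6 · (2n + 1)/(2(n+1) + 1) → ∞.
Since the ratio → ∞, the series diverges for every w ≠ -3, and R = 0.

R = 0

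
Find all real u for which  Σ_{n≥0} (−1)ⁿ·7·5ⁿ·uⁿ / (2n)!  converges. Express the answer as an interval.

(−∞, ∞)

The ratio of consecutive coefficients is 7/7 · 5 · 1/[(2n+1)·(2n+2)] → 0.
The ratio tends to 0 regardless of u, hence R = ∞.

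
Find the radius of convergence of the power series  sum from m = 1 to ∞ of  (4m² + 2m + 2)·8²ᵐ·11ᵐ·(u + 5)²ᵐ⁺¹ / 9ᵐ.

The ratio of consecutive coefficients is [(4(m+1)² + 2(m+1) + 2)/(4m² + 2m + 2)] · 64·11/9 → 704/9.
Since the exponent of (u + 5) increases by 2 each term, convergence requires |u + 5|² < 9/704, hence R = 3√11/88.

R = 3√11/88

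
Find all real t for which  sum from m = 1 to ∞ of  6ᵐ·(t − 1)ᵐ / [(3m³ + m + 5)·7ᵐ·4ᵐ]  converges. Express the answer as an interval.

[-11/3, 17/3]

The ratio of consecutive coefficients is [(3m³ + m + 5)/(3(m+1)³ + (m+1) + 5)] · 6/(7·4) → 3/14.
Hence the series converges for |t − 1| < 1/(3/14) = 14/3, so the radius of convergence is 14/3.
Check t = 17/3: the terms are on the order of 1/m³, so the series converges absolutely by comparison with the p-series (p = 3 > 1).
Check t = -11/3: the series is dominated by a constant times Σ 1/m³, which converges (p = 3 > 1).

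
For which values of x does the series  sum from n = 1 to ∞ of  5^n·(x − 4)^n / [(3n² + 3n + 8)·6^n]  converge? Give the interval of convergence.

[14/5, 26/5]

The ratio of consecutive coefficients is [(3n² + 3n + 8)/(3(n+1)² + 3(n+1) + 8)] · 5/6 → 5/6.
Convergence for |x − 4| · 5/6 < 1, i.e. |x − 4| < 6/5. So R = 6/5.
Check x = 26/5: absolute convergence follows by limit comparison with Σ 1/n².
At x = 14/5: absolute convergence follows by limit comparison with Σ 1/n².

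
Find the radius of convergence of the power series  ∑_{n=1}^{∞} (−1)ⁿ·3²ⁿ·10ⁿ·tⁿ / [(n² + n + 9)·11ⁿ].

R = 11/90

Ratio test: |a_{n+1}/a_n| = [(n² + n + 9)/((n+1)² + (n+1) + 9)] · 9·10/11 → 90/11 as n → ∞.
Convergence for |t| · 90/11 < 1, i.e. |t| < 11/90. So R = 11/90.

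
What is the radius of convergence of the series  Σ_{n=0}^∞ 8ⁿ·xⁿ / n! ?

Apply the ratio test: |a_{n+1}| / |a_n| = 8 · 1/(n+1), which tends to 0 as n → ∞.
Since the limit is 0 < 1 for every x, the series converges on all of ℝ and R = ∞.

R = ∞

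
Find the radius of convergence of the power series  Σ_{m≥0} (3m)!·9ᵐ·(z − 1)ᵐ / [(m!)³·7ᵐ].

R = 7/243

The ratio of consecutive coefficients is (3m+1)·(3m+2)·(3m+3)/(m+1)³ · 9/7 → 243/7.
Convergence for |z − 1| · 243/7 < 1, i.e. |z − 1| < 7/243. So R = 7/243.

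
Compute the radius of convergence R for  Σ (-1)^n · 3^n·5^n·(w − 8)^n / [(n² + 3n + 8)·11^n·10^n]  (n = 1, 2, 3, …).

R = 22/3

Ratio test: |a_{n+1}/a_n| = [(n² + 3n + 8)/((n+1)² + 3(n+1) + 8)] · 3·5/(11·10) → 3/22 as n → ∞.
Convergence for |w − 8| · 3/22 < 1, i.e. |w − 8| < 22/3. So R = 22/3.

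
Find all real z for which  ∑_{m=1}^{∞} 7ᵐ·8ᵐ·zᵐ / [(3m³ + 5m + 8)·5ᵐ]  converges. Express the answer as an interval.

[-5/56, 5/56]

Apply the ratio test: |a_{m+1}| / |a_m| = [(3m³ + 5m + 8)/(3(m+1)³ + 5(m+1) + 8)] · 7·8/5, which tends to 56/5 as m → ∞.
Thus R = 1/(56/5) = 5/56.
Check z = 5/56: the terms are on the order of 1/m³, so the series converges absolutely by comparison with the p-series (p = 3 > 1).
At z = -5/56: absolute convergence follows by limit comparison with Σ 1/m³.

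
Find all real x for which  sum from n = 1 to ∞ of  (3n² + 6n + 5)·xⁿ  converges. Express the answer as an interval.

(-1, 1)

The ratio of consecutive coefficients is (3(n+1)² + 6(n+1) + 5)/(3n² + 6n + 5) → 1.
Hence R = 1.
Check x = 1: the terms do not tend to 0, so the series diverges.
When x = -1, the n-th term does not approach 0; divergence by the term test.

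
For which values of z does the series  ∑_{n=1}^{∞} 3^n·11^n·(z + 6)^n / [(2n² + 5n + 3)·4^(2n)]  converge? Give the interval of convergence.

[-214/33, -182/33]

Ratio test: |a_{n+1}/a_n| = [(2n² + 5n + 3)/(2(n+1)² + 5(n+1) + 3)] · 3·11/16 → 33/16 as n → ∞.
The series converges when 33/16 · |z + 6| < 1, giving R = 16/33.
When z = -182/33, the terms are on the order of 1/n², so the series converges absolutely by comparison with the p-series (p = 2 > 1).
Check z = -214/33: absolute convergence follows by limit comparison with Σ 1/n².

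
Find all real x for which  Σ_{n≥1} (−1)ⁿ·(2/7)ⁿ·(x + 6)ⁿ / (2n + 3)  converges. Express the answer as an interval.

Ratio test: |a_{n+1}/a_n| = [(2n + 3)/(2(n+1) + 3)] · 2/7 → 2/7 as n → ∞.
Convergence for |x + 6| · 2/7 < 1, i.e. |x + 6| < 7/2. So R = 7/2.
At x = -5/2: convergence follows from the alternating series test (terms decrease monotonically to 0).
At x = -19/2: comparison with the harmonic series Σ 1/n shows the series diverges.

(-19/2, -5/2]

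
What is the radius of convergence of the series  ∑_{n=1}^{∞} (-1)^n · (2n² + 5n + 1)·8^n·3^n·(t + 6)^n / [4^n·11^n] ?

By the ratio test, |a_{n+1}/a_n| = [(2(n+1)² + 5(n+1) + 1)/(2n² + 5n + 1)] · 8·3/(4·11) → 6/11.
Hence the series converges for |t + 6| < 1/(6/11) = 11/6, so the radius of convergence is 11/6.

R = 11/6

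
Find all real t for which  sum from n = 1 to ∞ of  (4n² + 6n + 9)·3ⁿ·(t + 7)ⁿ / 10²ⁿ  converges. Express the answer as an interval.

The ratio of consecutive coefficients is [(4(n+1)² + 6(n+1) + 9)/(4n² + 6n + 9)] · 3/100 → 3/100.
Convergence for |t + 7| · 3/100 < 1, i.e. |t + 7| < 100/3. So R = 100/3.
At t = 79/3: the terms do not tend to 0, so the series diverges.
At t = -121/3: the n-th term does not approach 0; divergence by the term test.

(-121/3, 79/3)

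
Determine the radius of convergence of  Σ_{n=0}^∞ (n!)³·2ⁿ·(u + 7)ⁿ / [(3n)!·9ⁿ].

Ratio test: |a_{n+1}/a_n| = (n+1)³/[(3n+1)·(3n+2)·(3n+3)] · 2/9 → 2/243 as n → ∞.
Hence the series converges for |u + 7| < 1/(2/243) = 243/2, so the radius of convergence is 243/2.

R = 243/2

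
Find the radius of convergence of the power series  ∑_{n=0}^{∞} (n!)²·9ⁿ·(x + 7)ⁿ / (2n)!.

R = 4/9

By the ratio test, |a_{n+1}/a_n| = (n+1)²/[(2n+1)·(2n+2)] · 9 → 9/4.
The series converges when 9/4 · |x + 7| < 1, giving R = 4/9.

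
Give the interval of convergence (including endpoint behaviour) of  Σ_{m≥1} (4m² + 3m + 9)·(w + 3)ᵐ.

Apply the ratio test: |a_{m+1}| / |a_m| = (4(m+1)² + 3(m+1) + 9)/(4m² + 3m + 9), which tends to 1 as m → ∞.
Hence R = 1.
Check w = -2: the terms do not tend to 0, so the series diverges.
At w = -4: the m-th term does not approach 0; divergence by the term test.

(-4, -2)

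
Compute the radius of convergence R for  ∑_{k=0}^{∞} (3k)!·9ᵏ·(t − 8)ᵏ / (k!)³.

Apply the ratio test: |a_{k+1}| / |a_k| = (3k+1)·(3k+2)·(3k+3)/(k+1)³ · 9, which tends to 243 as k → ∞.
Convergence for |t − 8| · 243 < 1, i.e. |t − 8| < 1/243. So R = 1/243.

R = 1/243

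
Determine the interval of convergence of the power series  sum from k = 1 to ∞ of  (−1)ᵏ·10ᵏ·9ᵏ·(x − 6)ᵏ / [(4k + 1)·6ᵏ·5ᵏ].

(17/3, 19/3]

By the ratio test, |a_{k+1}/a_k| = [(4k + 1)/(4(k+1) + 1)] · 10·9/(6·5) → 3.
The series converges when 3 · |x − 6| < 1, giving R = 1/3.
When x = 19/3, the terms alternate in sign and decrease monotonically to 0 in absolute value (size ~ c/k), so the alternating series test gives convergence.
At x = 17/3: comparison with the harmonic series Σ 1/k shows the series diverges.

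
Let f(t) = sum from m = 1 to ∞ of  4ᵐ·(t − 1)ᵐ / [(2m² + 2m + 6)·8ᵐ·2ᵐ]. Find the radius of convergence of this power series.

Ratio test: |a_{m+1}/a_m| = [(2m² + 2m + 6)/(2(m+1)² + 2(m+1) + 6)] · 4/(8·2) → 1/4 as m → ∞.
Thus R = 1/(1/4) = 4.

R = 4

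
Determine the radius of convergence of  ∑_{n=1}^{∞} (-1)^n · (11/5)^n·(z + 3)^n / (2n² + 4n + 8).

R = 5/11

The ratio of consecutive coefficients is [(2n² + 4n + 8)/(2(n+1)² + 4(n+1) + 8)] · 11/5 → 11/5.
The series converges when 11/5 · |z + 3| < 1, giving R = 5/11.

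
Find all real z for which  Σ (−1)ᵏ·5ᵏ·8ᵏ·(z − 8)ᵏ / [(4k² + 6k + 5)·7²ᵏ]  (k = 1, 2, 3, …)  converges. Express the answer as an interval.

By the ratio test, |a_{k+1}/a_k| = [(4k² + 6k + 5)/(4(k+1)² + 6(k+1) + 5)] · 5·8/49 → 40/49.
Hence the series converges for |z − 8| < 1/(40/49) = 49/40, so the radius of convergence is 49/40.
At z = 369/40: the terms are on the order of 1/k², so the series converges absolutely by comparison with the p-series (p = 2 > 1).
When z = 271/40, the series is dominated by a constant times Σ 1/k², which converges (p = 2 > 1).

[271/40, 369/40]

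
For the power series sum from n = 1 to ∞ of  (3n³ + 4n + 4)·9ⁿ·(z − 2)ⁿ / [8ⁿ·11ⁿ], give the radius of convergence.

R = 88/9

Ratio test: |a_{n+1}/a_n| = [(3(n+1)³ + 4(n+1) + 4)/(3n³ + 4n + 4)] · 9/(8·11) → 9/88 as n → ∞.
Convergence for |z − 2| · 9/88 < 1, i.e. |z − 2| < 88/9. So R = 88/9.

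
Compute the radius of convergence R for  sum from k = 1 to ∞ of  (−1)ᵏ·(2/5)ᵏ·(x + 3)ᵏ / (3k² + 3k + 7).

Ratio test: |a_{k+1}/a_k| = [(3k² + 3k + 7)/(3(k+1)² + 3(k+1) + 7)] · 2/5 → 2/5 as k → ∞.
Hence the series converges for |x + 3| < 1/(2/5) = 5/2, so the radius of convergence is 5/2.

R = 5/2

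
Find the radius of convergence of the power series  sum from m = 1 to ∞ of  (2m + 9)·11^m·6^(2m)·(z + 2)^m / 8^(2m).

Apply the ratio test: |a_{m+1}| / |a_m| = [(2(m+1) + 9)/(2m + 9)] · 11·36/64, which tends to 99/16 as m → ∞.
Thus R = 1/(99/16) = 16/99.

R = 16/99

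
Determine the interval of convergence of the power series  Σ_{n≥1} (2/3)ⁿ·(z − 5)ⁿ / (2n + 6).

The ratio of consecutive coefficients is [(2n + 6)/(2(n+1) + 6)] · 2/3 → 2/3.
Hence the series converges for |z − 5| < 1/(2/3) = 3/2, so the radius of convergence is 3/2.
At z = 13/2: the terms are asymptotic to a nonzero constant times 1/n, so the series diverges by limit comparison with Σ 1/n.
Check z = 7/2: the terms alternate in sign and decrease monotonically to 0 in absolute value (size ~ c/n), so the alternating series test gives convergence.

[7/2, 13/2)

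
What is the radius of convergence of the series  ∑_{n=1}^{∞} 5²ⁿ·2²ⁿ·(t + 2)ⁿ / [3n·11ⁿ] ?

Ratio test: |a_{n+1}/a_n| = [3n/3(n+1)] · 25·4/11 → 100/11 as n → ∞.
Convergence for |t + 2| · 100/11 < 1, i.e. |t + 2| < 11/100. So R = 11/100.

R = 11/100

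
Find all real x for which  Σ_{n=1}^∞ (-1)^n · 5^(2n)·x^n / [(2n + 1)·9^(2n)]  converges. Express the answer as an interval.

(-81/25, 81/25]

Apply the ratio test: |a_{n+1}| / |a_n| = [(2n + 1)/(2(n+1) + 1)] · 25/81, which tends to 25/81 as n → ∞.
Thus R = 1/(25/81) = 81/25.
At x = 81/25: convergence follows from the alternating series test (terms decrease monotonically to 0).
At x = -81/25: the terms are asymptotic to a nonzero constant times 1/n, so the series diverges by limit comparison with Σ 1/n.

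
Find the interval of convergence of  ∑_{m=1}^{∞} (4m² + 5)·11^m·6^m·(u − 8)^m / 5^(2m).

(503/66, 553/66)

The ratio of consecutive coefficients is [(4(m+1)² + 5)/(4m² + 5)] · 11·6/25 → 66/25.
The series converges when 66/25 · |u − 8| < 1, giving R = 25/66.
At u = 553/66: the terms have absolute value of order m², which does not tend to 0, so the series diverges by the divergence test.
Endpoint u = 503/66: the terms have absolute value of order m², which does not tend to 0, so the series diverges by the divergence test.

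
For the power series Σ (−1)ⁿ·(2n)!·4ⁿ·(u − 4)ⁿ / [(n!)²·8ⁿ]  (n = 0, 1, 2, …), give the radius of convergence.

R = 1/2

Apply the ratio test: |a_{n+1}| / |a_n| = (2n+1)·(2n+2)/(n+1)² · 4/8, which tends to 2 as n → ∞.
Convergence for |u − 4| · 2 < 1, i.e. |u − 4| < 1/2. So R = 1/2.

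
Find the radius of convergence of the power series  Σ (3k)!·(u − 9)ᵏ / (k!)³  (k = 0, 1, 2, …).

R = 1/27

The ratio of consecutive coefficients is (3k+1)·(3k+2)·(3k+3)/(k+1)³ → 27.
The series converges when 27 · |u − 9| < 1, giving R = 1/27.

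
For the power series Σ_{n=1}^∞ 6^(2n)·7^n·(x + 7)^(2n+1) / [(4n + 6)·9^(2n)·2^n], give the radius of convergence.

R = 3√14/14

Apply the ratio test: |a_{n+1}| / |a_n| = [(4n + 6)/(4(n+1) + 6)] · 36·7/(81·2), which tends to 14/9 as n → ∞.
Since the exponent of (x + 7) increases by 2 each term, convergence requires |x + 7|² < 9/14, hence R = 3√14/14.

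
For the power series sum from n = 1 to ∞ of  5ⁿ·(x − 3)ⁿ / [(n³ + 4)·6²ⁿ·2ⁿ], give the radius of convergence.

The ratio of consecutive coefficients is [(n³ + 4)/((n+1)³ + 4)] · 5/(36·2) → 5/72.
Thus R = 1/(5/72) = 72/5.

R = 72/5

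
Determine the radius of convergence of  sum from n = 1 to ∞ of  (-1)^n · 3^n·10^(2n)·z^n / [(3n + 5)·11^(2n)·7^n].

R = 847/300

The ratio of consecutive coefficients is [(3n + 5)/(3(n+1) + 5)] · 3·100/(121·7) → 300/847.
Convergence for |z| · 300/847 < 1, i.e. |z| < 847/300. So R = 847/300.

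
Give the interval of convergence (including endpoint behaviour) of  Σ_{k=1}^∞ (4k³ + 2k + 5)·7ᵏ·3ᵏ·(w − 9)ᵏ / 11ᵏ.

(178/21, 200/21)

By the ratio test, |a_{k+1}/a_k| = [(4(k+1)³ + 2(k+1) + 5)/(4k³ + 2k + 5)] · 7·3/11 → 21/11.
Hence the series converges for |w − 9| < 1/(21/11) = 11/21, so the radius of convergence is 11/21.
At w = 200/21: the k-th term does not approach 0; divergence by the term test.
At w = 178/21: the terms do not tend to 0, so the series diverges.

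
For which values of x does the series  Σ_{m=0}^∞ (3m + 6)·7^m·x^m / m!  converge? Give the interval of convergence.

Ratio test: |a_{m+1}/a_m| = (3(m+1) + 6)/(3m + 6) · 7 · 1/(m+1) → 0 as m → ∞.
Since the limit is 0 < 1 for every x, the series converges on all of ℝ and R = ∞.

(−∞, ∞)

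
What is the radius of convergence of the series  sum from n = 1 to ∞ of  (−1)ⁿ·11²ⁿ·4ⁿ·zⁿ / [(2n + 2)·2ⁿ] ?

Apply the ratio test: |a_{n+1}| / |a_n| = [(2n + 2)/(2(n+1) + 2)] · 121·4/2, which tends to 242 as n → ∞.
Hence the series converges for |z| < 1/(242) = 1/242, so the radius of convergence is 1/242.

R = 1/242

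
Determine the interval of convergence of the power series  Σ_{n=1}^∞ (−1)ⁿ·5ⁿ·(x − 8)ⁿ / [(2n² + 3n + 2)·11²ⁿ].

[-81/5, 161/5]

Ratio test: |a_{n+1}/a_n| = [(2n² + 3n + 2)/(2(n+1)² + 3(n+1) + 2)] · 5/121 → 5/121 as n → ∞.
Thus R = 1/(5/121) = 121/5.
When x = 161/5, absolute convergence follows by limit comparison with Σ 1/n².
When x = -81/5, the series is dominated by a constant times Σ 1/n², which converges (p = 2 > 1).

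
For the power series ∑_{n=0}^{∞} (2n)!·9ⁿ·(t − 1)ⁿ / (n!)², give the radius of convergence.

Apply the ratio test: |a_{n+1}| / |a_n| = (2n+1)·(2n+2)/(n+1)² · 9, which tends to 36 as n → ∞.
Thus R = 1/(36) = 1/36.

R = 1/36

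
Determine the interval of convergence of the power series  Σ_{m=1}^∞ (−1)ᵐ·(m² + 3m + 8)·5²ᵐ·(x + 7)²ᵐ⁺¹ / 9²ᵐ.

Apply the ratio test: |a_{m+1}| / |a_m| = [((m+1)² + 3(m+1) + 8)/(m² + 3m + 8)] · 25/81, which tends to 25/81 as m → ∞.
Writing y = (x + 7)², the series in y has radius 81/25, so |x + 7| < √(81/25) = 9/5 and R = 9/5.
Check x = -26/5: the m-th term does not approach 0; divergence by the term test.
Check x = -44/5: the terms do not tend to 0, so the series diverges.

(-44/5, -26/5)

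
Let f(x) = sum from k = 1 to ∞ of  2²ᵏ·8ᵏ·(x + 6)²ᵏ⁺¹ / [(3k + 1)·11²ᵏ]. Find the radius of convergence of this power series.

R = 11√2/8

Ratio test: |a_{k+1}/a_k| = [(3k + 1)/(3(k+1) + 1)] · 4·8/121 → 32/121 as k → ∞.
Writing y = (x + 6)², the series in y has radius 121/32, so |x + 6| < √(121/32) and R = 11√2/8.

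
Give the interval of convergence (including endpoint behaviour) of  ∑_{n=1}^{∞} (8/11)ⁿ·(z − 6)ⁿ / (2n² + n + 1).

[37/8, 59/8]

Apply the ratio test: |a_{n+1}| / |a_n| = [(2n² + n + 1)/(2(n+1)² + (n+1) + 1)] · 8/11, which tends to 8/11 as n → ∞.
Thus R = 1/(8/11) = 11/8.
When z = 59/8, absolute convergence follows by limit comparison with Σ 1/n².
At z = 37/8: the series is dominated by a constant times Σ 1/n², which converges (p = 2 > 1).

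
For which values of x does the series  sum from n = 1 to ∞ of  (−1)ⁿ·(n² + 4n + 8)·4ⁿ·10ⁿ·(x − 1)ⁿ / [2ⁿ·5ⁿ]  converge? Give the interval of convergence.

Apply the ratio test: |a_{n+1}| / |a_n| = [((n+1)² + 4(n+1) + 8)/(n² + 4n + 8)] · 4·10/(2·5), which tends to 4 as n → ∞.
Convergence for |x − 1| · 4 < 1, i.e. |x − 1| < 1/4. So R = 1/4.
When x = 5/4, the terms have absolute value of order n², which does not tend to 0, so the series diverges by the divergence test.
Check x = 3/4: the terms do not tend to 0, so the series diverges.

(3/4, 5/4)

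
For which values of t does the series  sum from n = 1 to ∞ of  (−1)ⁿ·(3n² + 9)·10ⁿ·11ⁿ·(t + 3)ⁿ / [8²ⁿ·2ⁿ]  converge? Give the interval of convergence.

Apply the ratio test: |a_{n+1}| / |a_n| = [(3(n+1)² + 9)/(3n² + 9)] · 10·11/(64·2), which tends to 55/64 as n → ∞.
Thus R = 1/(55/64) = 64/55.
Check t = -101/55: the n-th term does not approach 0; divergence by the term test.
At t = -229/55: the terms have absolute value of order n², which does not tend to 0, so the series diverges by the divergence test.

(-229/55, -101/55)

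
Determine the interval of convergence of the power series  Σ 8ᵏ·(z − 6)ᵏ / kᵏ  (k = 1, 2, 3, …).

Root test: |a_k|^(1/k) = 8/k → 0.
Since the k-th root of |a_k| tends to 0, the series converges for all real z; R = ∞.

(−∞, ∞)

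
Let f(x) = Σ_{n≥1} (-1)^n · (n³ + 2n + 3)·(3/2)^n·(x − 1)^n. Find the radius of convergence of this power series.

R = 2/3

Ratio test: |a_{n+1}/a_n| = [((n+1)³ + 2(n+1) + 3)/(n³ + 2n + 3)] · 3/2 → 3/2 as n → ∞.
Hence the series converges for |x − 1| < 1/(3/2) = 2/3, so the radius of convergence is 2/3.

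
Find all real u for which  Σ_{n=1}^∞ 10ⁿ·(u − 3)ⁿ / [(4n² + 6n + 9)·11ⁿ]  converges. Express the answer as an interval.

Apply the ratio test: |a_{n+1}| / |a_n| = [(4n² + 6n + 9)/(4(n+1)² + 6(n+1) + 9)] · 10/11, which tends to 10/11 as n → ∞.
Thus R = 1/(10/11) = 11/10.
Check u = 41/10: absolute convergence follows by limit comparison with Σ 1/n².
Check u = 19/10: absolute convergence follows by limit comparison with Σ 1/n².

[19/10, 41/10]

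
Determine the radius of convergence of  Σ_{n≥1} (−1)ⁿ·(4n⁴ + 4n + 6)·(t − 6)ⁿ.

The ratio of consecutive coefficients is (4(n+1)⁴ + 4(n+1) + 6)/(4n⁴ + 4n + 6) → 1.
Convergence for |t − 6| < 1, so R = 1.

R = 1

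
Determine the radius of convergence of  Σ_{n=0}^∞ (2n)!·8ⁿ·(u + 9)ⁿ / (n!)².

Ratio test: |a_{n+1}/a_n| = (2n+1)·(2n+2)/(n+1)² · 8 → 32 as n → ∞.
Hence the series converges for |u + 9| < 1/(32) = 1/32, so the radius of convergence is 1/32.

R = 1/32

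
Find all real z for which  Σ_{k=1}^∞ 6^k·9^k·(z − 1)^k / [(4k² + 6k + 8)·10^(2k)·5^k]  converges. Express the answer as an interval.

The ratio of consecutive coefficients is [(4k² + 6k + 8)/(4(k+1)² + 6(k+1) + 8)] · 6·9/(100·5) → 27/250.
Convergence for |z − 1| · 27/250 < 1, i.e. |z − 1| < 250/27. So R = 250/27.
When z = 277/27, the terms are on the order of 1/k², so the series converges absolutely by comparison with the p-series (p = 2 > 1).
Endpoint z = -223/27: the series is dominated by a constant times Σ 1/k², which converges (p = 2 > 1).

[-223/27, 277/27]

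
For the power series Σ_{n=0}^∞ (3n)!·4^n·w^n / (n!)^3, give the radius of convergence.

R = 1/108

The ratio of consecutive coefficients is (3n+1)·(3n+2)·(3n+3)/(n+1)³ · 4 → 108.
Convergence for |w| · 108 < 1, i.e. |w| < 1/108. So R = 1/108.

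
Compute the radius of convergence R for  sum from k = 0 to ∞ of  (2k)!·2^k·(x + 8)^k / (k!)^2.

R = 1/8

Apply the ratio test: |a_{k+1}| / |a_k| = (2k+1)·(2k+2)/(k+1)² · 2, which tends to 8 as k → ∞.
Thus R = 1/(8) = 1/8.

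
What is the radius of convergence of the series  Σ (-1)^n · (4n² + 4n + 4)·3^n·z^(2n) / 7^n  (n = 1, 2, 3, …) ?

Ratio test: |a_{n+1}/a_n| = [(4(n+1)² + 4(n+1) + 4)/(4n² + 4n + 4)] · 3/7 → 3/7 as n → ∞.
Successive powers of z differ by 2, so the series converges when |z|² · 3/7 < 1, i.e. |z| < √(7/3). So R = √21/3.

R = √21/3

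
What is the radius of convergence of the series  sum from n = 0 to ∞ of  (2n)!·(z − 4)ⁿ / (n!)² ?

R = 1/4

Apply the ratio test: |a_{n+1}| / |a_n| = (2n+1)·(2n+2)/(n+1)², which tends to 4 as n → ∞.
Convergence for |z − 4| · 4 < 1, i.e. |z − 4| < 1/4. So R = 1/4.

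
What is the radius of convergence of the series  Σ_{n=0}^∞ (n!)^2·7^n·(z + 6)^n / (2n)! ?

Apply the ratio test: |a_{n+1}| / |a_n| = (n+1)²/[(2n+1)·(2n+2)] · 7, which tends to 7/4 as n → ∞.
Thus R = 1/(7/4) = 4/7.

R = 4/7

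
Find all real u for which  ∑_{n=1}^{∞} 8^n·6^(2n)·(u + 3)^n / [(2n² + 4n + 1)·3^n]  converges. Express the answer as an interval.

By the ratio test, |a_{n+1}/a_n| = [(2n² + 4n + 1)/(2(n+1)² + 4(n+1) + 1)] · 8·36/3 → 96.
Hence the series converges for |u + 3| < 1/(96) = 1/96, so the radius of convergence is 1/96.
Endpoint u = -287/96: the terms are on the order of 1/n², so the series converges absolutely by comparison with the p-series (p = 2 > 1).
When u = -289/96, absolute convergence follows by limit comparison with Σ 1/n².

[-289/96, -287/96]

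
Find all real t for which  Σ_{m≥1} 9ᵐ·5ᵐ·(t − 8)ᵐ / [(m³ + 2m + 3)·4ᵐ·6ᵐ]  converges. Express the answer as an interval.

[112/15, 128/15]

Ratio test: |a_{m+1}/a_m| = [(m³ + 2m + 3)/((m+1)³ + 2(m+1) + 3)] · 9·5/(4·6) → 15/8 as m → ∞.
Thus R = 1/(15/8) = 8/15.
At t = 128/15: absolute convergence follows by limit comparison with Σ 1/m³.
Check t = 112/15: the series is dominated by a constant times Σ 1/m³, which converges (p = 3 > 1).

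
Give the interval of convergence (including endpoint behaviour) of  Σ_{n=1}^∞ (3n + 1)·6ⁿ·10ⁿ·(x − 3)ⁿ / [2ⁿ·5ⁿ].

Apply the ratio test: |a_{n+1}| / |a_n| = [(3(n+1) + 1)/(3n + 1)] · 6·10/(2·5), which tends to 6 as n → ∞.
The series converges when 6 · |x − 3| < 1, giving R = 1/6.
When x = 19/6, the terms do not tend to 0, so the series diverges.
At x = 17/6: the terms have absolute value of order n, which does not tend to 0, so the series diverges by the divergence test.

(17/6, 19/6)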